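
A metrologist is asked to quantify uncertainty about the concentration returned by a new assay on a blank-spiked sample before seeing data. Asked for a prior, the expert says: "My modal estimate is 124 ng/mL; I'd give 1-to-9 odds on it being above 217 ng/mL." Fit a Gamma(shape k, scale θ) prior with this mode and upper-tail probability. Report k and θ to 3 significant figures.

Gamma(k,θ) with k>1 has mode (k−1)θ, so θ = 124/(k−1).
Need P(X < 217) = 0.9 with θ tied to k this way. Start at k = 2, θ = 124: P(X<217) ≈ 0.522.
Too low — raise k to concentrate. Iterating converges to k ≈ 7.06.
Then θ = 124/(7.06−1) ≈ 20.4.

k ≈ 7.06, θ ≈ 20.4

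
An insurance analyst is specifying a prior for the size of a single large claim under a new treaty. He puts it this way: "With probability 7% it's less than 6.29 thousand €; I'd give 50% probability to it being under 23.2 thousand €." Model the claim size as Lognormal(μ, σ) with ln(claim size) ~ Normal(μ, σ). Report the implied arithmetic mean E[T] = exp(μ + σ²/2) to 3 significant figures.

E[T] ≈ 34.3 thousand €

If T ~ Lognormal(μ,σ) then ln T ~ Normal(μ,σ), so the p-quantile of ln T is μ + z_p·σ.
ln(6.29) = 1.839 and ln(23.2) = 3.144; z_{0.07} = -1.476, z_{0.5} = 0.
σ = (3.144 − 1.839)/(0 − (-1.476)) = 0.884.
μ = 1.839 − (-1.476)·0.884 = 3.144.
E[T] = exp(μ + σ²/2) = exp(3.144 + 0.3911) = 34.3 thousand €.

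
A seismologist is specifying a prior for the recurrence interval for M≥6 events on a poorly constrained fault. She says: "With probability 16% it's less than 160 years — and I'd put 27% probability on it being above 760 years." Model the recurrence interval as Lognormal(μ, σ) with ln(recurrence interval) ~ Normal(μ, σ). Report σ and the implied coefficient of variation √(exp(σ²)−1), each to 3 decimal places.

If T ~ Lognormal(μ,σ) then ln T ~ Normal(μ,σ), so the p-quantile of ln T is μ + z_p·σ.
ln(160) = 5.075 and ln(760) = 6.633; z_{0.16} = -0.9945, z_{0.73} = 0.6128.
σ = (6.633 − 5.075)/(0.6128 − (-0.9945)) = 0.969.
μ = 5.075 − (-0.9945)·0.969 = 6.039.
CV = √(exp(σ²)−1) = √(exp(0.9398)−1) = 1.249.

σ ≈ 0.969, CV ≈ 1.249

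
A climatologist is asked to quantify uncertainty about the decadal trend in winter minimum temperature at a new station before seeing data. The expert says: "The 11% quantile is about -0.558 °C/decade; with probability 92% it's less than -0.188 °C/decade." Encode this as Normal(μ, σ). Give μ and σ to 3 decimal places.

μ = -0.386, σ = 0.141

For Normal(μ,σ), the p-quantile is μ + z_p·σ. Here z_{0.11} = -1.227, z_{0.92} = 1.405.
So -0.558 = μ − 1.227σ and -0.188 = μ + 1.405σ.
Subtracting: σ = (-0.188 − -0.558)/(1.405 − (-1.227)) = 0.141.
Then μ = -0.558 − (-1.227)·0.141 = -0.386.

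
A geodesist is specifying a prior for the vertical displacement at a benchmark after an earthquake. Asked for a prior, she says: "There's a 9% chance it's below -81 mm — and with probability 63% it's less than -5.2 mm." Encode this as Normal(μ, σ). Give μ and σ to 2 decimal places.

μ = -20.24, σ = 45.32

The p-quantile of Normal(μ,σ) is μ + z_p·σ, with z_{0.09} = -1.341 and z_{0.63} = 0.3319.
Eliminate σ: μ = (z₂·x₁ − z₁·x₂)/(z₂ − z₁) = (0.3319·-81 − (-1.341)·-5.2)/1.673 = -20.24.
Then σ = (x₂ − x₁)/(z₂ − z₁) = (-5.2 − -81)/1.673 = 45.32.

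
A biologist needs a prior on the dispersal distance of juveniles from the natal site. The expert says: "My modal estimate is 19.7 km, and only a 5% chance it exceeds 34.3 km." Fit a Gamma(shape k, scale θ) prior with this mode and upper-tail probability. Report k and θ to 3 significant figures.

k ≈ 10.1, θ ≈ 2.17

Gamma(k,θ) with k>1 has mode (k−1)θ, so θ = 19.7/(k−1).
Need P(X < 34.3) = 0.95 with θ tied to k this way. Start at k = 2, θ = 19.7: P(X<34.3) ≈ 0.519.
Too low — raise k to concentrate. Iterating converges to k ≈ 10.1.
Then θ = 19.7/(10.1−1) ≈ 2.17.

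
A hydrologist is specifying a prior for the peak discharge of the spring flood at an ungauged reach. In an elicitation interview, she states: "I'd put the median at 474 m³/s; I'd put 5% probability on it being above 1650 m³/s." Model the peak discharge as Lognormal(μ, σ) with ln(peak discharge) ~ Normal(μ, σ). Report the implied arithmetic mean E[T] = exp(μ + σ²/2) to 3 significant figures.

If T ~ Lognormal(μ,σ) then ln T ~ Normal(μ,σ), so the p-quantile of ln T is μ + z_p·σ.
ln(474) = 6.161 and ln(1650) = 7.409; z_{0.5} = 0, z_{0.95} = 1.645.
σ = (7.409 − 6.161)/(1.645 − (0)) = 0.758.
μ = 6.161 − (0)·0.758 = 6.161.
E[T] = exp(μ + σ²/2) = exp(6.161 + 0.2875) = 632 m³/s.

E[T] ≈ 632 m³/s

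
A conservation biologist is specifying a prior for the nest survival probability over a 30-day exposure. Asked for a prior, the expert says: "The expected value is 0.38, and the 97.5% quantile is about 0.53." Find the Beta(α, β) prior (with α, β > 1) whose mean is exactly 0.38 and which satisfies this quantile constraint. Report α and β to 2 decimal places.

α ≈ 15.89, β ≈ 25.92

With mean 0.38 fixed, write α = 0.38s, β = 0.62s where s = α+β.
Need P(θ < 0.53) = 0.975 under Beta(0.38s, 0.62s). Normal approximation: (q−m)/√(m(1−m)/s) ≈ z_{0.975} = 1.96, so s ≈ 0.38·0.62·(1.96)²/(0.53−0.38)² = 40.2.
At s = 40.2: P(θ<0.53) ≈ 0.973. Adjusting to match 0.975 gives s ≈ 41.81.
So α = 0.38·41.81 ≈ 15.89, β = 0.62·41.81 ≈ 25.92.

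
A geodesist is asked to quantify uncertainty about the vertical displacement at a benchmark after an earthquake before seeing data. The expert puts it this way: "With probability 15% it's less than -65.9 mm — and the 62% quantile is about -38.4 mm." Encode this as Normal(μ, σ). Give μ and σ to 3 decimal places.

μ = -44.660, σ = 20.493

The p-quantile of Normal(μ,σ) is μ + z_p·σ, with z_{0.15} = -1.036 and z_{0.62} = 0.3055.
Eliminate σ: μ = (z₂·x₁ − z₁·x₂)/(z₂ − z₁) = (0.3055·-65.9 − (-1.036)·-38.4)/1.342 = -44.660.
Then σ = (x₂ − x₁)/(z₂ − z₁) = (-38.4 − -65.9)/1.342 = 20.493.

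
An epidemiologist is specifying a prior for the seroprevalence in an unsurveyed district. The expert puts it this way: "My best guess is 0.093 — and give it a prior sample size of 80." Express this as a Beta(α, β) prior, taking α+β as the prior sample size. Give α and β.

Under the effective-sample-size interpretation, Beta(α, β) has prior mean α/(α+β) and prior sample size α+β.
So α+β = 80 and α/(α+β) = 0.093, giving α = 0.093·80 = 7.44 and β = 80 − 7.44 = 72.56.

α = 7.44, β = 72.56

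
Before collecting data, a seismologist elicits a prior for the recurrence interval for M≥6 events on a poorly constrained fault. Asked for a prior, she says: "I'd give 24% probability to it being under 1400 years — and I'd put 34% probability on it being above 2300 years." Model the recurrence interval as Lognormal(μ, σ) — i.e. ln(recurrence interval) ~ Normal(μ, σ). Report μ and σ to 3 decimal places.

If T ~ Lognormal(μ,σ) then ln T ~ Normal(μ,σ), so the p-quantile of ln T is μ + z_p·σ.
ln(1400) = 7.244 and ln(2300) = 7.741; z_{0.24} = -0.7063, z_{0.66} = 0.4125.
σ = (7.741 − 7.244)/(0.4125 − (-0.7063)) = 0.444.
μ = 7.244 − (-0.7063)·0.444 = 7.558.

μ ≈ 7.558, σ ≈ 0.444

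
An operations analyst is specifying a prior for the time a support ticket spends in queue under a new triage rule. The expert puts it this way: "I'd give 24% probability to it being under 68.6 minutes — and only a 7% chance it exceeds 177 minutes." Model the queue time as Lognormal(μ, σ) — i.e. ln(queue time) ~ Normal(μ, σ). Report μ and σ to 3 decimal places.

If T ~ Lognormal(μ,σ) then ln T ~ Normal(μ,σ), so the p-quantile of ln T is μ + z_p·σ.
ln(68.6) = 4.228 and ln(177) = 5.176; z_{0.24} = -0.7063, z_{0.93} = 1.476.
σ = (5.176 − 4.228)/(1.476 − (-0.7063)) = 0.434.
μ = 4.228 − (-0.7063)·0.434 = 4.535.

μ ≈ 4.535, σ ≈ 0.434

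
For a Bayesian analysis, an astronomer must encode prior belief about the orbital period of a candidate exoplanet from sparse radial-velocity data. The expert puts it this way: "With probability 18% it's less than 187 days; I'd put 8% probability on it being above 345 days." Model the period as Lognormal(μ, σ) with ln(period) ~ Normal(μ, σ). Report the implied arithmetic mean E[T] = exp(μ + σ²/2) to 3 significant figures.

E[T] ≈ 247 days

If T ~ Lognormal(μ,σ) then ln T ~ Normal(μ,σ), so the p-quantile of ln T is μ + z_p·σ.
ln(187) = 5.231 and ln(345) = 5.844; z_{0.18} = -0.9154, z_{0.92} = 1.405.
σ = (5.844 − 5.231)/(1.405 − (-0.9154)) = 0.264.
μ = 5.231 − (-0.9154)·0.264 = 5.473.
E[T] = exp(μ + σ²/2) = exp(5.473 + 0.0348) = 247 days.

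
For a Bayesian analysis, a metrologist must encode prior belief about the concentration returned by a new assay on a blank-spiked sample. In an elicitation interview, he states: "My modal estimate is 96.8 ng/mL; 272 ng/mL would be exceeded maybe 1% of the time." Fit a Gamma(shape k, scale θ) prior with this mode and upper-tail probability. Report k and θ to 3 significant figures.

k ≈ 5.28, θ ≈ 22.6

Gamma(k,θ) with k>1 has mode (k−1)θ, so θ = 96.8/(k−1).
Need P(X < 272) = 0.99 with θ tied to k this way. Start at k = 2, θ = 96.8: P(X<272) ≈ 0.771.
Too low — raise k to concentrate. Iterating converges to k ≈ 5.28.
Then θ = 96.8/(5.28−1) ≈ 22.6.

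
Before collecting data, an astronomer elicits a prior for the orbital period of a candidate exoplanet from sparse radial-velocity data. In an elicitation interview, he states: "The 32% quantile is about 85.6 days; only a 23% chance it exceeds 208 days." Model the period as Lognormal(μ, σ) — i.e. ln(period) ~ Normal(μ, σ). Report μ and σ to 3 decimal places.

If T ~ Lognormal(μ,σ) then ln T ~ Normal(μ,σ), so the p-quantile of ln T is μ + z_p·σ.
ln(85.6) = 4.45 and ln(208) = 5.338; z_{0.32} = -0.4677, z_{0.77} = 0.7388.
σ = (5.338 − 4.45)/(0.7388 − (-0.4677)) = 0.736.
μ = 4.45 − (-0.4677)·0.736 = 4.794.

μ ≈ 4.794, σ ≈ 0.736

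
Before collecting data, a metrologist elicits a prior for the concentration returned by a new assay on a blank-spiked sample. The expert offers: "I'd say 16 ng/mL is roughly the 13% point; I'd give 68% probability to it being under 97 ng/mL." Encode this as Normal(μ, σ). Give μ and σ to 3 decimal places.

For Normal(μ,σ), the p-quantile is μ + z_p·σ. Here z_{0.13} = -1.126, z_{0.68} = 0.4677.
So 16 = μ − 1.126σ and 97 = μ + 0.4677σ.
Subtracting: σ = (97 − 16)/(0.4677 − (-1.126)) = 50.813.
Then μ = 16 − (-1.126)·50.813 = 73.235.

μ = 73.235, σ = 50.813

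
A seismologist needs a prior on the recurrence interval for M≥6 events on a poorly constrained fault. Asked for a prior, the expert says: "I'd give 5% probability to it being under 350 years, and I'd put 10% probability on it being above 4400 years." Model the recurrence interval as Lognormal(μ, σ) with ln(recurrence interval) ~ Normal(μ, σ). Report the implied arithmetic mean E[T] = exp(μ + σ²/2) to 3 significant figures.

If T ~ Lognormal(μ,σ) then ln T ~ Normal(μ,σ), so the p-quantile of ln T is μ + z_p·σ.
ln(350) = 5.858 and ln(4400) = 8.389; z_{0.05} = -1.645, z_{0.9} = 1.282.
σ = (8.389 − 5.858)/(1.282 − (-1.645)) = 0.865.
μ = 5.858 − (-1.645)·0.865 = 7.281.
E[T] = exp(μ + σ²/2) = exp(7.281 + 0.3741) = 2110 years.

E[T] ≈ 2110 years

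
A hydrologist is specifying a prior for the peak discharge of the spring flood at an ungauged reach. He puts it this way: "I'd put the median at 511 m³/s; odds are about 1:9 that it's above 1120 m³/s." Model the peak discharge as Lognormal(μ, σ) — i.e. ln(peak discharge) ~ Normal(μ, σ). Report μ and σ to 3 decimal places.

If T ~ Lognormal(μ,σ) then ln T ~ Normal(μ,σ), so the p-quantile of ln T is μ + z_p·σ.
ln(511) = 6.236 and ln(1120) = 7.021; z_{0.5} = 0, z_{0.9} = 1.282.
σ = (7.021 − 6.236)/(1.282 − (0)) = 0.612.
μ = 6.236 − (0)·0.612 = 6.236.

μ ≈ 6.236, σ ≈ 0.612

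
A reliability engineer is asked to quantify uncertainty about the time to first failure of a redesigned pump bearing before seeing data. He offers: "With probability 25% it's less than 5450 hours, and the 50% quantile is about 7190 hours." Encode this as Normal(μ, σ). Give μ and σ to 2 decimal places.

μ = 7190.00, σ = 2579.73

The p-quantile of Normal(μ,σ) is μ + z_p·σ, with z_{0.25} = -0.6745 and z_{0.5} = 0.
Eliminate σ: μ = (z₂·x₁ − z₁·x₂)/(z₂ − z₁) = (0·5450 − (-0.6745)·7190)/0.6745 = 7190.00.
Then σ = (x₂ − x₁)/(z₂ − z₁) = (7190 − 5450)/0.6745 = 2579.73.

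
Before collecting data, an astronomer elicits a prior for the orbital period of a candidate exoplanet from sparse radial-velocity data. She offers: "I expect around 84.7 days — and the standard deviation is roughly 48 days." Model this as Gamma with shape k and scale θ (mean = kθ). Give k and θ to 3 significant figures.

For Gamma(k, scale θ): mean = kθ, variance = kθ², so CV = 1/√k.
CV = SD/mean = 48/84.7 = 0.5667, hence k = 1/CV² = 3.11.
Then θ = mean/k = 84.7/3.11 = 27.2.

k ≈ 3.11, θ ≈ 27.2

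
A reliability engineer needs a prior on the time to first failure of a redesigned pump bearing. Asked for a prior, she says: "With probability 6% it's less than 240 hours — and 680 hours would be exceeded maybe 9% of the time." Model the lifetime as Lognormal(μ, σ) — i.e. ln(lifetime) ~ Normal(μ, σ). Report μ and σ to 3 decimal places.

μ ≈ 6.040, σ ≈ 0.360

If T ~ Lognormal(μ,σ) then ln T ~ Normal(μ,σ), so the p-quantile of ln T is μ + z_p·σ.
ln(240) = 5.481 and ln(680) = 6.522; z_{0.06} = -1.555, z_{0.91} = 1.341.
σ = (6.522 − 5.481)/(1.341 − (-1.555)) = 0.360.
μ = 5.481 − (-1.555)·0.360 = 6.040.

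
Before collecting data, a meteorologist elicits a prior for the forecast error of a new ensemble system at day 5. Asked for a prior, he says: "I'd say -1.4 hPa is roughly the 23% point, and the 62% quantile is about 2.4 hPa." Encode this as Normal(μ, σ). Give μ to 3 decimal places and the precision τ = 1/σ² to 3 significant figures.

μ = 1.288, τ = 0.0755

The p-quantile of Normal(μ,σ) is μ + z_p·σ, with z_{0.23} = -0.7388 and z_{0.62} = 0.3055.
Eliminate σ: μ = (z₂·x₁ − z₁·x₂)/(z₂ − z₁) = (0.3055·-1.4 − (-0.7388)·2.4)/1.044 = 1.288.
Then σ = (x₂ − x₁)/(z₂ − z₁) = (2.4 − -1.4)/1.044 = 3.639.
Precision τ = 1/σ² = 1/3.639² = 0.0755.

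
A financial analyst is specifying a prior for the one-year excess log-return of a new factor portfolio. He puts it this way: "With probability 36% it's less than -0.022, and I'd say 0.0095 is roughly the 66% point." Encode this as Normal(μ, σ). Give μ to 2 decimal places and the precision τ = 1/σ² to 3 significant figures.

μ = -0.01, τ = 599

For Normal(μ,σ), the p-quantile is μ + z_p·σ. Here z_{0.36} = -0.3585, z_{0.66} = 0.4125.
So -0.022 = μ − 0.3585σ and 0.0095 = μ + 0.4125σ.
Subtracting: σ = (0.0095 − -0.022)/(0.4125 − (-0.3585)) = 0.04.
Then μ = -0.022 − (-0.3585)·0.04 = -0.01.
Precision τ = 1/σ² = 1/0.04086² = 599.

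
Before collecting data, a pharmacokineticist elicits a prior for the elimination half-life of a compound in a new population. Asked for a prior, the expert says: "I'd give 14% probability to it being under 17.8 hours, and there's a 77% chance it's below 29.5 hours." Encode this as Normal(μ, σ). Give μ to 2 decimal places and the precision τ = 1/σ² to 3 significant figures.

μ = 24.75, τ = 0.0242

The p-quantile of Normal(μ,σ) is μ + z_p·σ, with z_{0.14} = -1.08 and z_{0.77} = 0.7388.
Eliminate σ: μ = (z₂·x₁ − z₁·x₂)/(z₂ − z₁) = (0.7388·17.8 − (-1.08)·29.5)/1.819 = 24.75.
Then σ = (x₂ − x₁)/(z₂ − z₁) = (29.5 − 17.8)/1.819 = 6.43.
Precision τ = 1/σ² = 1/6.432² = 0.0242.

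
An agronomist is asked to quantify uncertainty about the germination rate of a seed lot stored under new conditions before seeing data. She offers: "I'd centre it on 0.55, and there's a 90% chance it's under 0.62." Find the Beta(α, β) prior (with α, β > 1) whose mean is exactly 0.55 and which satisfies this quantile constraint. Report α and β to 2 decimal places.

With mean 0.55 fixed, write α = 0.55s, β = 0.45s where s = α+β.
Need P(θ < 0.62) = 0.9 under Beta(0.55s, 0.45s). Normal approximation: (q−m)/√(m(1−m)/s) ≈ z_{0.9} = 1.28, so s ≈ 0.55·0.45·(1.28)²/(0.62−0.55)² = 83.0.
At s = 83.0: P(θ<0.62) ≈ 0.901. Adjusting to match 0.9 gives s ≈ 81.99.
So α = 0.55·81.99 ≈ 45.10, β = 0.45·81.99 ≈ 36.90.

α ≈ 45.10, β ≈ 36.90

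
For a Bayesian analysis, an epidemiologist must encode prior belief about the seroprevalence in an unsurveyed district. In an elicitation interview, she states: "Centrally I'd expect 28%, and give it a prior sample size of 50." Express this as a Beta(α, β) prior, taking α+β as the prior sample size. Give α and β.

α = 14, β = 36

Under the effective-sample-size interpretation, Beta(α, β) has prior mean α/(α+β) and prior sample size α+β.
So α+β = 50 and α/(α+β) = 0.28, giving α = 0.28·50 = 14 and β = 50 − 14 = 36.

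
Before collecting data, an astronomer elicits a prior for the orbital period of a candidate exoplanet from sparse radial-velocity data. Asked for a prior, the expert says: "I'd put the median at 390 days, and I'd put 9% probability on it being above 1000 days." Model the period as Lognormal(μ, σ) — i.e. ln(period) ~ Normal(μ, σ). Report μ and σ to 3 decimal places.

μ ≈ 5.966, σ ≈ 0.702

If T ~ Lognormal(μ,σ) then ln T ~ Normal(μ,σ), so the p-quantile of ln T is μ + z_p·σ.
ln(390) = 5.966 and ln(1000) = 6.908; z_{0.5} = 0, z_{0.91} = 1.341.
σ = (6.908 − 5.966)/(1.341 − (0)) = 0.702.
μ = 5.966 − (0)·0.702 = 5.966.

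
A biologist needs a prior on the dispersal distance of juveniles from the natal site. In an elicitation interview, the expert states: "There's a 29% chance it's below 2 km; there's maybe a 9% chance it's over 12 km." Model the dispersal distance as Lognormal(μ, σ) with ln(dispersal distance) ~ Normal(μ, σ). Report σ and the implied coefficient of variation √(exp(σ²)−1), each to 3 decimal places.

If T ~ Lognormal(μ,σ) then ln T ~ Normal(μ,σ), so the p-quantile of ln T is μ + z_p·σ.
ln(2) = 0.6931 and ln(12) = 2.485; z_{0.29} = -0.5534, z_{0.91} = 1.341.
σ = (2.485 − 0.6931)/(1.341 − (-0.5534)) = 0.946.
μ = 0.6931 − (-0.5534)·0.946 = 1.217.
CV = √(exp(σ²)−1) = √(exp(0.8948)−1) = 1.203.

σ ≈ 0.946, CV ≈ 1.203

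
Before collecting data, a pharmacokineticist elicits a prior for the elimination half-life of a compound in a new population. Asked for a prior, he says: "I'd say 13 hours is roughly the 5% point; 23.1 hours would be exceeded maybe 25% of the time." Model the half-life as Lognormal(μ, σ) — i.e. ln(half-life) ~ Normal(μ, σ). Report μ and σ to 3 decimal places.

μ ≈ 2.973, σ ≈ 0.248

If T ~ Lognormal(μ,σ) then ln T ~ Normal(μ,σ), so the p-quantile of ln T is μ + z_p·σ.
ln(13) = 2.565 and ln(23.1) = 3.14; z_{0.05} = -1.645, z_{0.75} = 0.6745.
σ = (3.14 − 2.565)/(0.6745 − (-1.645)) = 0.248.
μ = 2.565 − (-1.645)·0.248 = 2.973.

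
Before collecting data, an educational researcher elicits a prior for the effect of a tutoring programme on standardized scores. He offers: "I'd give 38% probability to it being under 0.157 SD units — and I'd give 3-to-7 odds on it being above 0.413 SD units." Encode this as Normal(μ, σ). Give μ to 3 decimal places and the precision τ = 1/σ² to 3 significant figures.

μ = 0.251, τ = 10.5

The p-quantile of Normal(μ,σ) is μ + z_p·σ, with z_{0.38} = -0.3055 and z_{0.7} = 0.5244.
Eliminate σ: μ = (z₂·x₁ − z₁·x₂)/(z₂ − z₁) = (0.5244·0.157 − (-0.3055)·0.413)/0.8299 = 0.251.
Then σ = (x₂ − x₁)/(z₂ − z₁) = (0.413 − 0.157)/0.8299 = 0.308.
Precision τ = 1/σ² = 1/0.3085² = 10.5.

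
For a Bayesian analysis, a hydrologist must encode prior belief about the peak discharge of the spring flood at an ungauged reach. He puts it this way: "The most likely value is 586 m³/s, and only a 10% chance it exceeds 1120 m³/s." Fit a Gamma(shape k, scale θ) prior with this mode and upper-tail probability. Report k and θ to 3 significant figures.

Gamma(k,θ) with k>1 has mode (k−1)θ, so θ = 586/(k−1).
Need P(X < 1120) = 0.9 with θ tied to k this way. Start at k = 2, θ = 586: P(X<1120) ≈ 0.569.
Too low — raise k to concentrate. Iterating converges to k ≈ 5.56.
Then θ = 586/(5.56−1) ≈ 129.

k ≈ 5.56, θ ≈ 129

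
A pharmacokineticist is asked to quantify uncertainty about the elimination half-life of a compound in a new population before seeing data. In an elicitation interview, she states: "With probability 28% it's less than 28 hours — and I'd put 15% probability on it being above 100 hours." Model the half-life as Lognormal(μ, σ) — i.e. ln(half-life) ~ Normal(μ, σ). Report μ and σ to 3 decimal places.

μ ≈ 3.790, σ ≈ 0.786

If T ~ Lognormal(μ,σ) then ln T ~ Normal(μ,σ), so the p-quantile of ln T is μ + z_p·σ.
ln(28) = 3.332 and ln(100) = 4.605; z_{0.28} = -0.5828, z_{0.85} = 1.036.
σ = (4.605 − 3.332)/(1.036 − (-0.5828)) = 0.786.
μ = 3.332 − (-0.5828)·0.786 = 3.790.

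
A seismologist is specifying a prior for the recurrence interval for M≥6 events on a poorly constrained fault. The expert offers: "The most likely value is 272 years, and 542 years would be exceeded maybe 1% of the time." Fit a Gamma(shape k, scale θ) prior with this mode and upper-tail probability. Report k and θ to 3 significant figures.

k ≈ 11.3, θ ≈ 26.3

Gamma(k,θ) with k>1 has mode (k−1)θ, so θ = 272/(k−1).
Need P(X < 542) = 0.99 with θ tied to k this way. Start at k = 2, θ = 272: P(X<542) ≈ 0.592.
Too low — raise k to concentrate. Iterating converges to k ≈ 11.3.
Then θ = 272/(11.3−1) ≈ 26.3.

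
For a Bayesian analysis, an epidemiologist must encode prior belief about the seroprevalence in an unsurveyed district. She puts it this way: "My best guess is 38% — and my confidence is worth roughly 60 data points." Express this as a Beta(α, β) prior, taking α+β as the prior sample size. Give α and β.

α = 22.8, β = 37.2

Under the effective-sample-size interpretation, Beta(α, β) has prior mean α/(α+β) and prior sample size α+β.
So α+β = 60 and α/(α+β) = 0.38, giving α = 0.38·60 = 22.8 and β = 60 − 22.8 = 37.2.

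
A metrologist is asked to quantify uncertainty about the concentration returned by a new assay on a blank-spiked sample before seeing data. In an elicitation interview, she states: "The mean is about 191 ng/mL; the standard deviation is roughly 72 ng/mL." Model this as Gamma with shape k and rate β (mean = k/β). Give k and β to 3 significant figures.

k ≈ 7.04, β ≈ 0.0368

For Gamma(k, rate β): mean = k/β, variance = k/β², so CV = 1/√k.
CV = SD/mean = 72/191 = 0.377, hence k = 1/CV² = 7.04.
Then β = k/mean = 7.04/191 = 0.0368.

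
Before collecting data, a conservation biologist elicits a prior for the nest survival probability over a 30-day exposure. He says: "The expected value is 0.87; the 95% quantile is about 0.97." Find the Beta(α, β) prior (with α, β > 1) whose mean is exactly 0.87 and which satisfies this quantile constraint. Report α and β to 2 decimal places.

With mean 0.87 fixed, write α = 0.87s, β = 0.13s where s = α+β.
Need P(θ < 0.97) = 0.95 under Beta(0.87s, 0.13s). Normal approximation: (q−m)/√(m(1−m)/s) ≈ z_{0.95} = 1.64, so s ≈ 0.87·0.13·(1.64)²/(0.97−0.87)² = 30.6.
At s = 30.6: P(θ<0.97) ≈ 0.988. Adjusting to match 0.95 gives s ≈ 17.91.
So α = 0.87·17.91 ≈ 15.58, β = 0.13·17.91 ≈ 2.33.

α ≈ 15.58, β ≈ 2.33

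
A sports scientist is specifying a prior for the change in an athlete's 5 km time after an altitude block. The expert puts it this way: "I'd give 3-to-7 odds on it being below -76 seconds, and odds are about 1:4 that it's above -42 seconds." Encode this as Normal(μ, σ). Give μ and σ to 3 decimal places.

For Normal(μ,σ), the p-quantile is μ + z_p·σ. Here z_{0.3} = -0.5244, z_{0.8} = 0.8416.
So -76 = μ − 0.5244σ and -42 = μ + 0.8416σ.
Subtracting: σ = (-42 − -76)/(0.8416 − (-0.5244)) = 24.890.
Then μ = -76 − (-0.5244)·24.890 = -62.948.

μ = -62.948, σ = 24.890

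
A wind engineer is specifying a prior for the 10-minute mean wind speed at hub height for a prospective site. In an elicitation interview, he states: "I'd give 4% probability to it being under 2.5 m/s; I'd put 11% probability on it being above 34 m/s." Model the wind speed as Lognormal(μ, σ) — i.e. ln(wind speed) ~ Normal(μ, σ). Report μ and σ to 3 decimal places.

μ ≈ 2.451, σ ≈ 0.877

If T ~ Lognormal(μ,σ) then ln T ~ Normal(μ,σ), so the p-quantile of ln T is μ + z_p·σ.
ln(2.5) = 0.9163 and ln(34) = 3.526; z_{0.04} = -1.751, z_{0.89} = 1.227.
σ = (3.526 − 0.9163)/(1.227 − (-1.751)) = 0.877.
μ = 0.9163 − (-1.751)·0.877 = 2.451.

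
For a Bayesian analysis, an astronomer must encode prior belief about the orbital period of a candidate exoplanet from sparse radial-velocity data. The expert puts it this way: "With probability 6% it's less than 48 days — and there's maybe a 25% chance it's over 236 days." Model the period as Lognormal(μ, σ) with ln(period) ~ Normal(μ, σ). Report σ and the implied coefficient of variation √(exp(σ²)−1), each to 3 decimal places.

σ ≈ 0.714, CV ≈ 0.816

If T ~ Lognormal(μ,σ) then ln T ~ Normal(μ,σ), so the p-quantile of ln T is μ + z_p·σ.
ln(48) = 3.871 and ln(236) = 5.464; z_{0.06} = -1.555, z_{0.75} = 0.6745.
σ = (5.464 − 3.871)/(0.6745 − (-1.555)) = 0.714.
μ = 3.871 − (-1.555)·0.714 = 4.982.
CV = √(exp(σ²)−1) = √(exp(0.5104)−1) = 0.816.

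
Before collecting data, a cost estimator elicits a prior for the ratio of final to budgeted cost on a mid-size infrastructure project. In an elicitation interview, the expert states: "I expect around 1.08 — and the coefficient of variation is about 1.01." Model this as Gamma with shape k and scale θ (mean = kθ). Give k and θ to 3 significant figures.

For Gamma(k, scale θ): mean = kθ, variance = kθ², so CV = 1/√k.
CV = 1.01, hence k = 1/CV² = 0.98.
Then θ = mean/k = 1.08/0.98 = 1.1.

k ≈ 0.98, θ ≈ 1.1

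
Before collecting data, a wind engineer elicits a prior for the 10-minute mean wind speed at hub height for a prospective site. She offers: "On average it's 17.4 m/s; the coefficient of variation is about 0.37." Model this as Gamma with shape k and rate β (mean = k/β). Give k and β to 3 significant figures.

For Gamma(k, rate β): mean = k/β, variance = k/β², so CV = 1/√k.
CV = 0.37, hence k = 1/CV² = 7.3.
Then β = k/mean = 7.3/17.4 = 0.42.

k ≈ 7.3, β ≈ 0.42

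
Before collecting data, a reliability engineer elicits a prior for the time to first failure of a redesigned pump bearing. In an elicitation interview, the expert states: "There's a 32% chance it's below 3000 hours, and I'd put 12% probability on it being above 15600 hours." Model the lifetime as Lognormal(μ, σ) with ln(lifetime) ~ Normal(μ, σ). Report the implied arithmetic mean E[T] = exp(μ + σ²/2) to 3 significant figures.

E[T] ≈ 7940 hours

If T ~ Lognormal(μ,σ) then ln T ~ Normal(μ,σ), so the p-quantile of ln T is μ + z_p·σ.
ln(3000) = 8.006 and ln(15600) = 9.655; z_{0.32} = -0.4677, z_{0.88} = 1.175.
σ = (9.655 − 8.006)/(1.175 − (-0.4677)) = 1.004.
μ = 8.006 − (-0.4677)·1.004 = 8.476.
E[T] = exp(μ + σ²/2) = exp(8.476 + 0.5036) = 7940 hours.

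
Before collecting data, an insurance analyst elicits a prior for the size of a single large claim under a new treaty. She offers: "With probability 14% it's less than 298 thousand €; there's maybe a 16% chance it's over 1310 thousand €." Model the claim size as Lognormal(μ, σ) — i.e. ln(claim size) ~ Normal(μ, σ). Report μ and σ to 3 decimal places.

If T ~ Lognormal(μ,σ) then ln T ~ Normal(μ,σ), so the p-quantile of ln T is μ + z_p·σ.
ln(298) = 5.697 and ln(1310) = 7.178; z_{0.14} = -1.08, z_{0.84} = 0.9945.
σ = (7.178 − 5.697)/(0.9945 − (-1.08)) = 0.714.
μ = 5.697 − (-1.08)·0.714 = 6.468.

μ ≈ 6.468, σ ≈ 0.714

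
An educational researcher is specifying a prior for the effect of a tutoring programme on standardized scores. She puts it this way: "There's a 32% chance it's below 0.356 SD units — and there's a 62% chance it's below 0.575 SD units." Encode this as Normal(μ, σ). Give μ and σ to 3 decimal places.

For Normal(μ,σ), the p-quantile is μ + z_p·σ. Here z_{0.32} = -0.4677, z_{0.62} = 0.3055.
So 0.356 = μ − 0.4677σ and 0.575 = μ + 0.3055σ.
Subtracting: σ = (0.575 − 0.356)/(0.3055 − (-0.4677)) = 0.283.
Then μ = 0.356 − (-0.4677)·0.283 = 0.488.

μ = 0.488, σ = 0.283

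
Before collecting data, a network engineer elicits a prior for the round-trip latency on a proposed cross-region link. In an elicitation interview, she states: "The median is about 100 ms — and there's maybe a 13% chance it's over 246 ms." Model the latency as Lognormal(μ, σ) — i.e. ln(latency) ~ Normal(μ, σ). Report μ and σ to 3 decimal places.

μ ≈ 4.605, σ ≈ 0.799

If T ~ Lognormal(μ,σ) then ln T ~ Normal(μ,σ), so the p-quantile of ln T is μ + z_p·σ.
ln(100) = 4.605 and ln(246) = 5.505; z_{0.5} = 0, z_{0.87} = 1.126.
σ = (5.505 − 4.605)/(1.126 − (0)) = 0.799.
μ = 4.605 − (0)·0.799 = 4.605.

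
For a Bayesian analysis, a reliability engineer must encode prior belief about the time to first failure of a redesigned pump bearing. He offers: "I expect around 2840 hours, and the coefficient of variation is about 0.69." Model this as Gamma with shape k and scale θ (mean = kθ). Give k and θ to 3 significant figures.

k ≈ 2.1, θ ≈ 1350

For Gamma(k, scale θ): mean = kθ, variance = kθ², so CV = 1/√k.
CV = 0.69, hence k = 1/CV² = 2.1.
Then θ = mean/k = 2840/2.1 = 1350.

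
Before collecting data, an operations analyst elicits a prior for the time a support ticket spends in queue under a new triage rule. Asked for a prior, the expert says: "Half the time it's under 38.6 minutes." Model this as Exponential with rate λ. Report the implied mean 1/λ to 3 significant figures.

mean ≈ 55.7 minutes

Exponential median = ln 2 / λ, so λ = ln 2 / 38.6 = 0.018.
Mean = 1/λ = 55.7 minutes.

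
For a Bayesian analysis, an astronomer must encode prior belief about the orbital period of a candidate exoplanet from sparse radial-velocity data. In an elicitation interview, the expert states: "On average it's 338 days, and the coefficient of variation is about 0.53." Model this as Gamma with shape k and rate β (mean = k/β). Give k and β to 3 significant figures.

k ≈ 3.56, β ≈ 0.0105

For Gamma(k, rate β): mean = k/β, variance = k/β², so CV = 1/√k.
CV = 0.53, hence k = 1/CV² = 3.56.
Then β = k/mean = 3.56/338 = 0.0105.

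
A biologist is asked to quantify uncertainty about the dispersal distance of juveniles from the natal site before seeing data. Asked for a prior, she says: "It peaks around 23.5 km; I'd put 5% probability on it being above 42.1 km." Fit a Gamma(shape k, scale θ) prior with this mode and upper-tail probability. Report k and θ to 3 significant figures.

k ≈ 9.2, θ ≈ 2.87

Gamma(k,θ) with k>1 has mode (k−1)θ, so θ = 23.5/(k−1).
Need P(X < 42.1) = 0.95 with θ tied to k this way. Start at k = 2, θ = 23.5: P(X<42.1) ≈ 0.535.
Too low — raise k to concentrate. Iterating converges to k ≈ 9.2.
Then θ = 23.5/(9.2−1) ≈ 2.87.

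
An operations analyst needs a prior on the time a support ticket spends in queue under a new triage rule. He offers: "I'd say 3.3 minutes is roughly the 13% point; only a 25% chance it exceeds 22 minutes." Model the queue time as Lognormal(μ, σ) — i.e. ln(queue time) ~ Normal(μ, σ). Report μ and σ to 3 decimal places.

If T ~ Lognormal(μ,σ) then ln T ~ Normal(μ,σ), so the p-quantile of ln T is μ + z_p·σ.
ln(3.3) = 1.194 and ln(22) = 3.091; z_{0.13} = -1.126, z_{0.75} = 0.6745.
σ = (3.091 − 1.194)/(0.6745 − (-1.126)) = 1.053.
μ = 1.194 − (-1.126)·1.053 = 2.381.

μ ≈ 2.381, σ ≈ 1.053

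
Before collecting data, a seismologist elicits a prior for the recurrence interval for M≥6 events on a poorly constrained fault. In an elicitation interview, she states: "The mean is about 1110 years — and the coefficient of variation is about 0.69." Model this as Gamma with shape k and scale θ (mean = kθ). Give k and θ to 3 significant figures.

For Gamma(k, scale θ): mean = kθ, variance = kθ², so CV = 1/√k.
CV = 0.69, hence k = 1/CV² = 2.1.
Then θ = mean/k = 1110/2.1 = 528.

k ≈ 2.1, θ ≈ 528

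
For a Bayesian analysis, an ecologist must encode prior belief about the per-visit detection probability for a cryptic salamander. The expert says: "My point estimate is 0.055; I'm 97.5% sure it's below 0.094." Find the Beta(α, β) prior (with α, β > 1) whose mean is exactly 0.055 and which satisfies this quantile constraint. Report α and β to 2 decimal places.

With mean 0.055 fixed, write α = 0.055s, β = 0.945s where s = α+β.
Need P(θ < 0.094) = 0.975 under Beta(0.055s, 0.945s). Normal approximation: (q−m)/√(m(1−m)/s) ≈ z_{0.975} = 1.96, so s ≈ 0.055·0.945·(1.96)²/(0.094−0.055)² = 131.3.
At s = 131.3: P(θ<0.094) ≈ 0.960. Adjusting to match 0.975 gives s ≈ 168.37.
So α = 0.055·168.37 ≈ 9.26, β = 0.945·168.37 ≈ 159.11.

α ≈ 9.26, β ≈ 159.11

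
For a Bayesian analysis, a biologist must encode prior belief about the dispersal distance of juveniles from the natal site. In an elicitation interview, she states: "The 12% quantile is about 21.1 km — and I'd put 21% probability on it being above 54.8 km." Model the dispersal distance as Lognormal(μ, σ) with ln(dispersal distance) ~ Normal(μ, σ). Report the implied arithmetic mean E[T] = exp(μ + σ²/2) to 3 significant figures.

E[T] ≈ 41.7 km

If T ~ Lognormal(μ,σ) then ln T ~ Normal(μ,σ), so the p-quantile of ln T is μ + z_p·σ.
ln(21.1) = 3.049 and ln(54.8) = 4.004; z_{0.12} = -1.175, z_{0.79} = 0.8064.
σ = (4.004 − 3.049)/(0.8064 − (-1.175)) = 0.482.
μ = 3.049 − (-1.175)·0.482 = 3.615.
E[T] = exp(μ + σ²/2) = exp(3.615 + 0.1160) = 41.7 km.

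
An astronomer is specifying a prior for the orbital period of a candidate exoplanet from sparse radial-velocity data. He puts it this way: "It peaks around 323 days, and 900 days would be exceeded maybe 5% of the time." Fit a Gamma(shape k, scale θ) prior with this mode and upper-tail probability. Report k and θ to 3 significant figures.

Gamma(k,θ) with k>1 has mode (k−1)θ, so θ = 323/(k−1).
Need P(X < 900) = 0.95 with θ tied to k this way. Start at k = 2, θ = 323: P(X<900) ≈ 0.767.
Too low — raise k to concentrate. Iterating converges to k ≈ 3.55.
Then θ = 323/(3.55−1) ≈ 127.

k ≈ 3.55, θ ≈ 127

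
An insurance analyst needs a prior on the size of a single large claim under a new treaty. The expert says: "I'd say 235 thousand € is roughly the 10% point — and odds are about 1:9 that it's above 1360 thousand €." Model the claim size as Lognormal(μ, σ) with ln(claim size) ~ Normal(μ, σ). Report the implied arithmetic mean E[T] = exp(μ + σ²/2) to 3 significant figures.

E[T] ≈ 715 thousand €

If T ~ Lognormal(μ,σ) then ln T ~ Normal(μ,σ), so the p-quantile of ln T is μ + z_p·σ.
ln(235) = 5.46 and ln(1360) = 7.215; z_{0.1} = -1.282, z_{0.9} = 1.282.
σ = (7.215 − 5.46)/(1.282 − (-1.282)) = 0.685.
μ = 5.46 − (-1.282)·0.685 = 6.337.
E[T] = exp(μ + σ²/2) = exp(6.337 + 0.2346) = 715 thousand €.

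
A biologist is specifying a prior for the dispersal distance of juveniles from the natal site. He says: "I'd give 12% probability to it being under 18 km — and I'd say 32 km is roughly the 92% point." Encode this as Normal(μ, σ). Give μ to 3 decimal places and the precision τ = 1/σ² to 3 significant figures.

The p-quantile of Normal(μ,σ) is μ + z_p·σ, with z_{0.12} = -1.175 and z_{0.92} = 1.405.
Eliminate σ: μ = (z₂·x₁ − z₁·x₂)/(z₂ − z₁) = (1.405·18 − (-1.175)·32)/2.58 = 24.376.
Then σ = (x₂ − x₁)/(z₂ − z₁) = (32 − 18)/2.58 = 5.426.
Precision τ = 1/σ² = 1/5.426² = 0.034.

μ = 24.376, τ = 0.034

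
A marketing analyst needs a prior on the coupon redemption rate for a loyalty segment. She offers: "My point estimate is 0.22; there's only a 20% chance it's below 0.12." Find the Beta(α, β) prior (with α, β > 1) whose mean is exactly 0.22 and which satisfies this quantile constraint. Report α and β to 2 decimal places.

α ≈ 2.76, β ≈ 9.79

With mean 0.22 fixed, write α = 0.22s, β = 0.78s where s = α+β.
Need P(θ < 0.12) = 0.2 under Beta(0.22s, 0.78s). Normal approximation: (q−m)/√(m(1−m)/s) ≈ z_{0.2} = -0.842, so s ≈ 0.22·0.78·(-0.842)²/(0.12−0.22)² = 12.2.
At s = 12.2: P(θ<0.12) ≈ 0.205. Adjusting to match 0.2 gives s ≈ 12.55.
So α = 0.22·12.55 ≈ 2.76, β = 0.78·12.55 ≈ 9.79.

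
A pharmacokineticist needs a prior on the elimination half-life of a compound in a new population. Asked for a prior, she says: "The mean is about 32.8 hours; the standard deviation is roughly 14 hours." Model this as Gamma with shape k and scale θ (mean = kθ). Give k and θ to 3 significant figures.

k ≈ 5.49, θ ≈ 5.98

For Gamma(k, scale θ): mean = kθ, variance = kθ², so CV = 1/√k.
CV = SD/mean = 14/32.8 = 0.4268, hence k = 1/CV² = 5.49.
Then θ = mean/k = 32.8/5.49 = 5.98.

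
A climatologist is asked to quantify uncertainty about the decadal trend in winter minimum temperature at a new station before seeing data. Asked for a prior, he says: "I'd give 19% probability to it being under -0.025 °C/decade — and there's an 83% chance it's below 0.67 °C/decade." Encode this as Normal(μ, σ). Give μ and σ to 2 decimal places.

For Normal(μ,σ), the p-quantile is μ + z_p·σ. Here z_{0.19} = -0.8779, z_{0.83} = 0.9542.
So -0.025 = μ − 0.8779σ and 0.67 = μ + 0.9542σ.
Subtracting: σ = (0.67 − -0.025)/(0.9542 − (-0.8779)) = 0.38.
Then μ = -0.025 − (-0.8779)·0.38 = 0.31.

μ = 0.31, σ = 0.38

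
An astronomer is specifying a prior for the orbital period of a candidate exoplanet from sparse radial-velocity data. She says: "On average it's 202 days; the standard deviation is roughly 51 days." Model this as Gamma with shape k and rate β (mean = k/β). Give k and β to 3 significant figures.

k ≈ 15.7, β ≈ 0.0777

For Gamma(k, rate β): mean = k/β, variance = k/β², so CV = 1/√k.
CV = SD/mean = 51/202 = 0.2525, hence k = 1/CV² = 15.7.
Then β = k/mean = 15.7/202 = 0.0777.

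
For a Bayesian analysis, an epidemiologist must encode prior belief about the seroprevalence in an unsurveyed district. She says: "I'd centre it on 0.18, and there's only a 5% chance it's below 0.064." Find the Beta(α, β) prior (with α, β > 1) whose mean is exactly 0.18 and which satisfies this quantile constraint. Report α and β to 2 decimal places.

α ≈ 3.73, β ≈ 16.99

With mean 0.18 fixed, write α = 0.18s, β = 0.82s where s = α+β.
Need P(θ < 0.064) = 0.05 under Beta(0.18s, 0.82s). Normal approximation: (q−m)/√(m(1−m)/s) ≈ z_{0.05} = -1.64, so s ≈ 0.18·0.82·(-1.64)²/(0.064−0.18)² = 29.7.
At s = 29.7: P(θ<0.064) ≈ 0.022. Adjusting to match 0.05 gives s ≈ 20.72.
So α = 0.18·20.72 ≈ 3.73, β = 0.82·20.72 ≈ 16.99.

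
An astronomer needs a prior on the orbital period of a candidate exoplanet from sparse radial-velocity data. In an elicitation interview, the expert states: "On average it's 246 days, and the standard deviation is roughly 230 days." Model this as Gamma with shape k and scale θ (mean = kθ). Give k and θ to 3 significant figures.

k ≈ 1.14, θ ≈ 215

For Gamma(k, scale θ): mean = kθ, variance = kθ², so CV = 1/√k.
CV = SD/mean = 230/246 = 0.935, hence k = 1/CV² = 1.14.
Then θ = mean/k = 246/1.14 = 215.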